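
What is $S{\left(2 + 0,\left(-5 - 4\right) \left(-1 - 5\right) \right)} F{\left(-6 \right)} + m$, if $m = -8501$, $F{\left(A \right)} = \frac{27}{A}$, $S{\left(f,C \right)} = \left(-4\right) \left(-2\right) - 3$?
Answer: $- \frac{17047}{2} \approx -8523.5$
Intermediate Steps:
$S{\left(f,C \right)} = 5$ ($S{\left(f,C \right)} = 8 - 3 = 5$)
$S{\left(2 + 0,\left(-5 - 4\right) \left(-1 - 5\right) \right)} F{\left(-6 \right)} + m = 5 \frac{27}{-6} - 8501 = 5 \cdot 27 \left(- \frac{1}{6}\right) - 8501 = 5 \left(- \frac{9}{2}\right) - 8501 = - \frac{45}{2} - 8501 = - \frac{17047}{2}$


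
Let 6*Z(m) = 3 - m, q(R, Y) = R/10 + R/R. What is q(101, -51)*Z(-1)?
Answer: 37/5 ≈ 7.4000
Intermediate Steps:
q(R, Y) = 1 + R/10 (q(R, Y) = R*(⅒) + 1 = R/10 + 1 = 1 + R/10)
Z(m) = ½ - m/6 (Z(m) = (3 - m)/6 = ½ - m/6)
q(101, -51)*Z(-1) = (1 + (⅒)*101)*(½ - ⅙*(-1)) = (1 + 101/10)*(½ + ⅙) = (111/10)*(⅔) = 37/5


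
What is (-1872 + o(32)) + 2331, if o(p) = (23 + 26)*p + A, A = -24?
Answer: 2003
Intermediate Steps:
o(p) = -24 + 49*p (o(p) = (23 + 26)*p - 24 = 49*p - 24 = -24 + 49*p)
(-1872 + o(32)) + 2331 = (-1872 + (-24 + 49*32)) + 2331 = (-1872 + (-24 + 1568)) + 2331 = (-1872 + 1544) + 2331 = -328 + 2331 = 2003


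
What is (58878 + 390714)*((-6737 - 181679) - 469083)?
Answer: -295606290408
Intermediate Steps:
(58878 + 390714)*((-6737 - 181679) - 469083) = 449592*(-188416 - 469083) = 449592*(-657499) = -295606290408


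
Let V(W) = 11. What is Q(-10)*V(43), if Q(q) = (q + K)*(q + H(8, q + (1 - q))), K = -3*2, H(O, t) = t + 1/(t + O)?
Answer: 14080/9 ≈ 1564.4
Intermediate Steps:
H(O, t) = t + 1/(O + t)
K = -6
Q(q) = (-6 + q)*(10/9 + q) (Q(q) = (q - 6)*(q + (1 + (q + (1 - q))**2 + 8*(q + (1 - q)))/(8 + (q + (1 - q)))) = (-6 + q)*(q + (1 + 1**2 + 8*1)/(8 + 1)) = (-6 + q)*(q + (1 + 1 + 8)/9) = (-6 + q)*(q + (1/9)*10) = (-6 + q)*(q + 10/9) = (-6 + q)*(10/9 + q))
Q(-10)*V(43) = (-20/3 + (-10)**2 - 44/9*(-10))*11 = (-20/3 + 100 + 440/9)*11 = (1280/9)*11 = 14080/9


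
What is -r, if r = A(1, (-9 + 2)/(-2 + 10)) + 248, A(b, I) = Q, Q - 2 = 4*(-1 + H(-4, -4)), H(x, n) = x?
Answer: -230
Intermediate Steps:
Q = -18 (Q = 2 + 4*(-1 - 4) = 2 + 4*(-5) = 2 - 20 = -18)
A(b, I) = -18
r = 230 (r = -18 + 248 = 230)
-r = -1*230 = -230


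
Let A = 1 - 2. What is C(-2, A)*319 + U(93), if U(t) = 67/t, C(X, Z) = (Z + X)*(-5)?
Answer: 445072/93 ≈ 4785.7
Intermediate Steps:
A = -1
C(X, Z) = -5*X - 5*Z (C(X, Z) = (X + Z)*(-5) = -5*X - 5*Z)
C(-2, A)*319 + U(93) = (-5*(-2) - 5*(-1))*319 + 67/93 = (10 + 5)*319 + 67*(1/93) = 15*319 + 67/93 = 4785 + 67/93 = 445072/93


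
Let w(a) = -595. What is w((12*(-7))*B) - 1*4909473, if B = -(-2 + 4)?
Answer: -4910068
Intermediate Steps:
B = -2 (B = -1*2 = -2)
w((12*(-7))*B) - 1*4909473 = -595 - 1*4909473 = -595 - 4909473 = -4910068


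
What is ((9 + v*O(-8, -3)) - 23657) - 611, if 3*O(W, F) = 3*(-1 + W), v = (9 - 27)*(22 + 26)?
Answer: -16483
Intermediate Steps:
v = -864 (v = -18*48 = -864)
O(W, F) = -1 + W (O(W, F) = (3*(-1 + W))/3 = (-3 + 3*W)/3 = -1 + W)
((9 + v*O(-8, -3)) - 23657) - 611 = ((9 - 864*(-1 - 8)) - 23657) - 611 = ((9 - 864*(-9)) - 23657) - 611 = ((9 + 7776) - 23657) - 611 = (7785 - 23657) - 611 = -15872 - 611 = -16483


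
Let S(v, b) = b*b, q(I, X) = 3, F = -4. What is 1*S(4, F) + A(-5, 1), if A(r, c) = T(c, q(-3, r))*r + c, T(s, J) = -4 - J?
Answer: 52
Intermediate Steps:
S(v, b) = b²
A(r, c) = c - 7*r (A(r, c) = (-4 - 1*3)*r + c = (-4 - 3)*r + c = -7*r + c = c - 7*r)
1*S(4, F) + A(-5, 1) = 1*(-4)² + (1 - 7*(-5)) = 1*16 + (1 + 35) = 16 + 36 = 52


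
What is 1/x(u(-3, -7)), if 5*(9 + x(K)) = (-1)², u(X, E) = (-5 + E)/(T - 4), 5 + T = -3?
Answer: -5/44 ≈ -0.11364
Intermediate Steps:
T = -8 (T = -5 - 3 = -8)
u(X, E) = 5/12 - E/12 (u(X, E) = (-5 + E)/(-8 - 4) = (-5 + E)/(-12) = (-5 + E)*(-1/12) = 5/12 - E/12)
x(K) = -44/5 (x(K) = -9 + (⅕)*(-1)² = -9 + (⅕)*1 = -9 + ⅕ = -44/5)
1/x(u(-3, -7)) = 1/(-44/5) = -5/44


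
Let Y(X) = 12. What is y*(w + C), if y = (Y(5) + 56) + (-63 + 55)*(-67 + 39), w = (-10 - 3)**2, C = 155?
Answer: 94608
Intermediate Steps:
w = 169 (w = (-13)**2 = 169)
y = 292 (y = (12 + 56) + (-63 + 55)*(-67 + 39) = 68 - 8*(-28) = 68 + 224 = 292)
y*(w + C) = 292*(169 + 155) = 292*324 = 94608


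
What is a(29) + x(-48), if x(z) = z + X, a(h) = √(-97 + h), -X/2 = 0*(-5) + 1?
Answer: -50 + 2*I*√17 ≈ -50.0 + 8.2462*I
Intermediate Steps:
X = -2 (X = -2*(0*(-5) + 1) = -2*(0 + 1) = -2*1 = -2)
x(z) = -2 + z (x(z) = z - 2 = -2 + z)
a(29) + x(-48) = √(-97 + 29) + (-2 - 48) = √(-68) - 50 = 2*I*√17 - 50 = -50 + 2*I*√17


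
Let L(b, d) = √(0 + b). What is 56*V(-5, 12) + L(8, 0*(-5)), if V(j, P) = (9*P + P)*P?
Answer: 80640 + 2*√2 ≈ 80643.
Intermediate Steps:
L(b, d) = √b
V(j, P) = 10*P² (V(j, P) = (10*P)*P = 10*P²)
56*V(-5, 12) + L(8, 0*(-5)) = 56*(10*12²) + √8 = 56*(10*144) + 2*√2 = 56*1440 + 2*√2 = 80640 + 2*√2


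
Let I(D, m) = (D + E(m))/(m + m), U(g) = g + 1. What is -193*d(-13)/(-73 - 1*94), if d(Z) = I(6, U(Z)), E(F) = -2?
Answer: -193/1002 ≈ -0.19261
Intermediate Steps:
U(g) = 1 + g
I(D, m) = (-2 + D)/(2*m) (I(D, m) = (D - 2)/(m + m) = (-2 + D)/((2*m)) = (-2 + D)*(1/(2*m)) = (-2 + D)/(2*m))
d(Z) = 2/(1 + Z) (d(Z) = (-2 + 6)/(2*(1 + Z)) = (1/2)*4/(1 + Z) = 2/(1 + Z))
-193*d(-13)/(-73 - 1*94) = -193*2/(1 - 13)/(-73 - 1*94) = -193*2/(-12)/(-73 - 94) = -193*2*(-1/12)/(-167) = -(-193)*(-1)/(6*167) = -193*1/1002 = -193/1002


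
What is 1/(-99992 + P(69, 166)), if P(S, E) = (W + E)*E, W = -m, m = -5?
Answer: -1/71606 ≈ -1.3965e-5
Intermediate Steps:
W = 5 (W = -1*(-5) = 5)
P(S, E) = E*(5 + E) (P(S, E) = (5 + E)*E = E*(5 + E))
1/(-99992 + P(69, 166)) = 1/(-99992 + 166*(5 + 166)) = 1/(-99992 + 166*171) = 1/(-99992 + 28386) = 1/(-71606) = -1/71606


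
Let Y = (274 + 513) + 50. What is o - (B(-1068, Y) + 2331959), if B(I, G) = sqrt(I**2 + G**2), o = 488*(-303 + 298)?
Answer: -2334399 - 3*sqrt(204577) ≈ -2.3358e+6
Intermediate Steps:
Y = 837 (Y = 787 + 50 = 837)
o = -2440 (o = 488*(-5) = -2440)
B(I, G) = sqrt(G**2 + I**2)
o - (B(-1068, Y) + 2331959) = -2440 - (sqrt(837**2 + (-1068)**2) + 2331959) = -2440 - (sqrt(700569 + 1140624) + 2331959) = -2440 - (sqrt(1841193) + 2331959) = -2440 - (3*sqrt(204577) + 2331959) = -2440 - (2331959 + 3*sqrt(204577)) = -2440 + (-2331959 - 3*sqrt(204577)) = -2334399 - 3*sqrt(204577)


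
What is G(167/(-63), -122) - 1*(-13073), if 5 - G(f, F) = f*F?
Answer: 803540/63 ≈ 12755.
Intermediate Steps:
G(f, F) = 5 - F*f (G(f, F) = 5 - f*F = 5 - F*f)
G(167/(-63), -122) - 1*(-13073) = (5 - 1*(-122)*167/(-63)) - 1*(-13073) = (5 - 1*(-122)*167*(-1/63)) + 13073 = (5 - 1*(-122)*(-167/63)) + 13073 = (5 - 20374/63) + 13073 = -20059/63 + 13073 = 803540/63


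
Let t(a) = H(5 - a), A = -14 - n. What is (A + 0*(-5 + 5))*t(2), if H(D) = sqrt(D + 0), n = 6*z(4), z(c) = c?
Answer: -38*sqrt(3) ≈ -65.818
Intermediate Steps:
n = 24 (n = 6*4 = 24)
H(D) = sqrt(D)
A = -38 (A = -14 - 1*24 = -14 - 24 = -38)
t(a) = sqrt(5 - a)
(A + 0*(-5 + 5))*t(2) = (-38 + 0*(-5 + 5))*sqrt(5 - 1*2) = (-38 + 0*0)*sqrt(5 - 2) = (-38 + 0)*sqrt(3) = -38*sqrt(3)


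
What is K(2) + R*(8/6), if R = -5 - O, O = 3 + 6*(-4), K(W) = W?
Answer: 70/3 ≈ 23.333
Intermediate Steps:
O = -21 (O = 3 - 24 = -21)
R = 16 (R = -5 - 1*(-21) = -5 + 21 = 16)
K(2) + R*(8/6) = 2 + 16*(8/6) = 2 + 16*(8*(⅙)) = 2 + 16*(4/3) = 2 + 64/3 = 70/3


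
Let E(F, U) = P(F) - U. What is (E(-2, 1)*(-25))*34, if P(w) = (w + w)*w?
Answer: -5950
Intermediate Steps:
P(w) = 2*w**2 (P(w) = (2*w)*w = 2*w**2)
E(F, U) = -U + 2*F**2 (E(F, U) = 2*F**2 - U = -U + 2*F**2)
(E(-2, 1)*(-25))*34 = ((-1*1 + 2*(-2)**2)*(-25))*34 = ((-1 + 2*4)*(-25))*34 = ((-1 + 8)*(-25))*34 = (7*(-25))*34 = -175*34 = -5950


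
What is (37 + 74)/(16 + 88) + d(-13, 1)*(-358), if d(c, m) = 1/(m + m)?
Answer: -18505/104 ≈ -177.93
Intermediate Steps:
d(c, m) = 1/(2*m)
(37 + 74)/(16 + 88) + d(-13, 1)*(-358) = (37 + 74)/(16 + 88) + ((½)/1)*(-358) = 111/104 + ((½)*1)*(-358) = 111*(1/104) + (½)*(-358) = 111/104 - 179 = -18505/104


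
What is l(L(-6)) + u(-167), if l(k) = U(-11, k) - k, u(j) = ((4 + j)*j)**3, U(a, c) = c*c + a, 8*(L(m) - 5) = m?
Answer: 322724702637821/16 ≈ 2.0170e+13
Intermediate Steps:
L(m) = 5 + m/8
U(a, c) = a + c**2 (U(a, c) = c**2 + a = a + c**2)
u(j) = j**3*(4 + j)**3 (u(j) = (j*(4 + j))**3 = j**3*(4 + j)**3)
l(k) = -11 + k**2 - k (l(k) = (-11 + k**2) - k = -11 + k**2 - k)
l(L(-6)) + u(-167) = (-11 + (5 + (1/8)*(-6))**2 - (5 + (1/8)*(-6))) + (-167)**3*(4 - 167)**3 = (-11 + (5 - 3/4)**2 - (5 - 3/4)) - 4657463*(-163)**3 = (-11 + (17/4)**2 - 1*17/4) - 4657463*(-4330747) = (-11 + 289/16 - 17/4) + 20170293914861 = 45/16 + 20170293914861 = 322724702637821/16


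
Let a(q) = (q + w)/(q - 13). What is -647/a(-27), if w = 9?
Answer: -12940/9 ≈ -1437.8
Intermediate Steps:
a(q) = (9 + q)/(-13 + q) (a(q) = (q + 9)/(q - 13) = (9 + q)/(-13 + q))
-647/a(-27) = -647*(-13 - 27)/(9 - 27) = -647/(-18/(-40)) = -647/((-1/40*(-18))) = -647/9/20 = -647*20/9 = -12940/9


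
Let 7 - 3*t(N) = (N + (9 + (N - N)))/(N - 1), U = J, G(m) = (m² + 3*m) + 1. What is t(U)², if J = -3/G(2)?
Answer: 9409/441 ≈ 21.336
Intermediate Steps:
G(m) = 1 + m² + 3*m
J = -3/11 (J = -3/(1 + 2² + 3*2) = -3/(1 + 4 + 6) = -3/11 ≈ -0.27273)
U = -3/11 ≈ -0.27273
t(N) = 7/3 - (9 + N)/(3*(-1 + N)) (t(N) = 7/3 - (N + (9 + (N - N)))/(3*(N - 1)) = 7/3 - (N + (9 + 0))/(3*(-1 + N)) = 7/3 - (N + 9)/(3*(-1 + N)) = 7/3 - (9 + N)/(3*(-1 + N)))
t(U)² = (2*(-8 + 3*(-3/11))/(3*(-1 - 3/11)))² = (2*(-8 - 9/11)/(3*(-14/11)))² = ((⅔)*(-11/14)*(-97/11))² = (97/21)² = 9409/441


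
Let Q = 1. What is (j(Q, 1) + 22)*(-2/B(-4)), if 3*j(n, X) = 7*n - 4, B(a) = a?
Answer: 23/2 ≈ 11.500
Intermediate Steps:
j(n, X) = -4/3 + 7*n/3 (j(n, X) = (7*n - 4)/3 = (-4 + 7*n)/3 = -4/3 + 7*n/3)
(j(Q, 1) + 22)*(-2/B(-4)) = ((-4/3 + (7/3)*1) + 22)*(-2/(-4)) = ((-4/3 + 7/3) + 22)*(-2*(-¼)) = (1 + 22)*(½) = 23*(½) = 23/2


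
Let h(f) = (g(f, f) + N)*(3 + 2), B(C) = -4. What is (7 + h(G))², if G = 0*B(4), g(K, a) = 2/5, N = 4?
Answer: 841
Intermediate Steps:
g(K, a) = ⅖ (g(K, a) = 2*(⅕) = ⅖)
G = 0 (G = 0*(-4) = 0)
h(f) = 22 (h(f) = (⅖ + 4)*(3 + 2) = (22/5)*5 = 22)
(7 + h(G))² = (7 + 22)² = 29² = 841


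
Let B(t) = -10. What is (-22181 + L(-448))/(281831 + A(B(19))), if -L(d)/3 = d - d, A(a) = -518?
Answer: -22181/281313 ≈ -0.078848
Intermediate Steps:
L(d) = 0 (L(d) = -3*(d - d) = -3*0 = 0)
(-22181 + L(-448))/(281831 + A(B(19))) = (-22181 + 0)/(281831 - 518) = -22181/281313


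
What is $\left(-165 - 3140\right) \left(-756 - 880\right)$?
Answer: $5406980$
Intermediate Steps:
$\left(-165 - 3140\right) \left(-756 - 880\right) = \left(-3305\right) \left(-1636\right) = 5406980$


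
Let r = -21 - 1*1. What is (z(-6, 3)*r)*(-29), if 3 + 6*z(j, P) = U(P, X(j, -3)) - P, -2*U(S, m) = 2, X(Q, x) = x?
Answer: -2233/3 ≈ -744.33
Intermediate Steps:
U(S, m) = -1 (U(S, m) = -½*2 = -1)
z(j, P) = -⅔ - P/6 (z(j, P) = -½ + (-1 - P)/6 = -½ + (-⅙ - P/6) = -⅔ - P/6)
r = -22 (r = -21 - 1 = -22)
(z(-6, 3)*r)*(-29) = ((-⅔ - ⅙*3)*(-22))*(-29) = ((-⅔ - ½)*(-22))*(-29) = -7/6*(-22)*(-29) = (77/3)*(-29) = -2233/3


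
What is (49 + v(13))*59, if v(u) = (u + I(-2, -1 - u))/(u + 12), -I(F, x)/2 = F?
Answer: 73278/25 ≈ 2931.1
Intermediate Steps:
I(F, x) = -2*F
v(u) = (4 + u)/(12 + u) (v(u) = (u - 2*(-2))/(u + 12) = (u + 4)/(12 + u) = (4 + u)/(12 + u))
(49 + v(13))*59 = (49 + (4 + 13)/(12 + 13))*59 = (49 + 17/25)*59 = (1242/25)*59 = 73278/25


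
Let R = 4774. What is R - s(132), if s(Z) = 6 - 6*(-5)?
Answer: 4738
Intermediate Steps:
s(Z) = 36 (s(Z) = 6 + 30 = 36)
R - s(132) = 4774 - 1*36 = 4774 - 36 = 4738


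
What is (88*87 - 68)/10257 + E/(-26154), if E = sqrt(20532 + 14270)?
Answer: 7588/10257 - sqrt(34802)/26154 ≈ 0.73265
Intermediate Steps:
E = sqrt(34802) ≈ 186.55
(88*87 - 68)/10257 + E/(-26154) = (88*87 - 68)/10257 + sqrt(34802)/(-26154) = (7656 - 68)*(1/10257) + sqrt(34802)*(-1/26154) = 7588*(1/10257) - sqrt(34802)/26154 = 7588/10257 - sqrt(34802)/26154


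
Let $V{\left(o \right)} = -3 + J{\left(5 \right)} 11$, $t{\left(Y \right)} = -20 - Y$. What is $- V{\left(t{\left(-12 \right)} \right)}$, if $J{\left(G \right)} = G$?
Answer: $-52$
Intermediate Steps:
$V{\left(o \right)} = 52$ ($V{\left(o \right)} = -3 + 5 \cdot 11 = -3 + 55 = 52$)
$- V{\left(t{\left(-12 \right)} \right)} = \left(-1\right) 52 = -52$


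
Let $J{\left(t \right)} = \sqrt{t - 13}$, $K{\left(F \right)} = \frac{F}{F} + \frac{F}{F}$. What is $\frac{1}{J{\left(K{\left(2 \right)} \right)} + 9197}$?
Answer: $\frac{9197}{84584820} - \frac{i \sqrt{11}}{84584820} \approx 0.00010873 - 3.9211 \cdot 10^{-8} i$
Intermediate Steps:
$K{\left(F \right)} = 2$ ($K{\left(F \right)} = 1 + 1 = 2$)
$J{\left(t \right)} = \sqrt{-13 + t}$
$\frac{1}{J{\left(K{\left(2 \right)} \right)} + 9197} = \frac{1}{\sqrt{-13 + 2} + 9197} = \frac{1}{\sqrt{-11} + 9197} = \frac{1}{i \sqrt{11} + 9197} = \frac{1}{9197 + i \sqrt{11}}$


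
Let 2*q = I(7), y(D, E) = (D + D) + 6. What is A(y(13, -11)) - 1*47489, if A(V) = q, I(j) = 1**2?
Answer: -94977/2 ≈ -47489.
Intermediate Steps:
I(j) = 1
y(D, E) = 6 + 2*D (y(D, E) = 2*D + 6 = 6 + 2*D)
q = 1/2 (q = (1/2)*1 = 1/2 ≈ 0.50000)
A(V) = 1/2
A(y(13, -11)) - 1*47489 = 1/2 - 1*47489 = 1/2 - 47489 = -94977/2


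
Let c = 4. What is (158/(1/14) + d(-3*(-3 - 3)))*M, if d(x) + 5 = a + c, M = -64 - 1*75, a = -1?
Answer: -307190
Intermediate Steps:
M = -139 (M = -64 - 75 = -139)
d(x) = -2 (d(x) = -5 + (-1 + 4) = -5 + 3 = -2)
(158/(1/14) + d(-3*(-3 - 3)))*M = (158/(1/14) - 2)*(-139) = (158*14 - 2)*(-139) = (2212 - 2)*(-139) = 2210*(-139) = -307190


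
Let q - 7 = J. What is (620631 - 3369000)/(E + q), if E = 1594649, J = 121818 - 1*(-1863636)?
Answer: -916123/1193370 ≈ -0.76768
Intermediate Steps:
J = 1985454 (J = 121818 + 1863636 = 1985454)
q = 1985461 (q = 7 + 1985454 = 1985461)
(620631 - 3369000)/(E + q) = (620631 - 3369000)/(1594649 + 1985461) = -2748369/3580110 = -2748369*1/3580110 = -916123/1193370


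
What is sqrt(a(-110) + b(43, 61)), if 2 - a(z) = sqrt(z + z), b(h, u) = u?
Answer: sqrt(63 - 2*I*sqrt(55)) ≈ 7.9913 - 0.92803*I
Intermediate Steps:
a(z) = 2 - sqrt(2)*sqrt(z) (a(z) = 2 - sqrt(z + z) = 2 - sqrt(2*z) = 2 - sqrt(2)*sqrt(z))
sqrt(a(-110) + b(43, 61)) = sqrt((2 - sqrt(2)*sqrt(-110)) + 61) = sqrt((2 - sqrt(2)*I*sqrt(110)) + 61) = sqrt((2 - 2*I*sqrt(55)) + 61) = sqrt(63 - 2*I*sqrt(55))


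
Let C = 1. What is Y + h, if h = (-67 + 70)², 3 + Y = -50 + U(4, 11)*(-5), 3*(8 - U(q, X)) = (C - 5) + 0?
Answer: -272/3 ≈ -90.667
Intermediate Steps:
U(q, X) = 28/3 (U(q, X) = 8 - ((1 - 5) + 0)/3 = 8 - (-4 + 0)/3 = 8 - ⅓*(-4) = 8 + 4/3 = 28/3)
Y = -299/3 (Y = -3 + (-50 + (28/3)*(-5)) = -3 + (-50 - 140/3) = -3 - 290/3 = -299/3 ≈ -99.667)
h = 9 (h = 3² = 9)
Y + h = -299/3 + 9 = -272/3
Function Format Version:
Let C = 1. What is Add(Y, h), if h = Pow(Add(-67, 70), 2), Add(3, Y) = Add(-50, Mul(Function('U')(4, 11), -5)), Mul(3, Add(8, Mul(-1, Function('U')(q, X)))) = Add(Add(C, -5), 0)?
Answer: Rational(-272, 3) ≈ -90.667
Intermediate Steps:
Function('U')(q, X) = Rational(28, 3) (Function('U')(q, X) = Add(8, Mul(Rational(-1, 3), Add(Add(1, -5), 0))) = Add(8, Mul(Rational(-1, 3), Add(-4, 0))) = Add(8, Mul(Rational(-1, 3), -4)) = Add(8, Rational(4, 3)) = Rational(28, 3))
Y = Rational(-299, 3) (Y = Add(-3, Add(-50, Mul(Rational(28, 3), -5))) = Add(-3, Add(-50, Rational(-140, 3))) = Add(-3, Rational(-290, 3)) = Rational(-299, 3) ≈ -99.667)
h = 9 (h = Pow(3, 2) = 9)
Add(Y, h) = Add(Rational(-299, 3), 9) = Rational(-272, 3)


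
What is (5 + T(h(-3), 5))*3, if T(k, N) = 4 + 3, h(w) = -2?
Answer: 36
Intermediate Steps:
T(k, N) = 7
(5 + T(h(-3), 5))*3 = (5 + 7)*3 = 12*3 = 36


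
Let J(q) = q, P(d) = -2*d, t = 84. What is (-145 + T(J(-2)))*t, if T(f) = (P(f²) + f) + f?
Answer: -13188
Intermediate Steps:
T(f) = -2*f² + 2*f (T(f) = (-2*f² + f) + f = (f - 2*f²) + f = -2*f² + 2*f)
(-145 + T(J(-2)))*t = (-145 + 2*(-2)*(1 - 1*(-2)))*84 = (-145 + 2*(-2)*(1 + 2))*84 = (-145 + 2*(-2)*3)*84 = (-145 - 12)*84 = -157*84 = -13188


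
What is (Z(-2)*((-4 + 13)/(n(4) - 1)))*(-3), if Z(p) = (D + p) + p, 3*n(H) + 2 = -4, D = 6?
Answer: 18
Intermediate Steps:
n(H) = -2 (n(H) = -⅔ + (⅓)*(-4) = -⅔ - 4/3 = -2)
Z(p) = 6 + 2*p (Z(p) = (6 + p) + p = 6 + 2*p)
(Z(-2)*((-4 + 13)/(n(4) - 1)))*(-3) = ((6 + 2*(-2))*((-4 + 13)/(-2 - 1)))*(-3) = ((6 - 4)*(9/(-3)))*(-3) = (2*(9*(-⅓)))*(-3) = (2*(-3))*(-3) = -6*(-3) = 18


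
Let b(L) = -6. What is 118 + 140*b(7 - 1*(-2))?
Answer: -722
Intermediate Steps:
118 + 140*b(7 - 1*(-2)) = 118 + 140*(-6) = 118 - 840 = -722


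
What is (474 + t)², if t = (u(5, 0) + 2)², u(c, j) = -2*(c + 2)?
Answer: 381924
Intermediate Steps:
u(c, j) = -4 - 2*c (u(c, j) = -2*(2 + c) = -4 - 2*c)
t = 144 (t = ((-4 - 2*5) + 2)² = ((-4 - 10) + 2)² = (-14 + 2)² = (-12)² = 144)
(474 + t)² = (474 + 144)² = 618² = 381924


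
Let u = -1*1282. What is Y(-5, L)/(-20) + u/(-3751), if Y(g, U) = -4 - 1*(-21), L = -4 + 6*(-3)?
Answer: -38127/75020 ≈ -0.50822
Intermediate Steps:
L = -22 (L = -4 - 18 = -22)
Y(g, U) = 17 (Y(g, U) = -4 + 21 = 17)
u = -1282
Y(-5, L)/(-20) + u/(-3751) = 17/(-20) - 1282/(-3751) = 17*(-1/20) - 1282*(-1/3751) = -17/20 + 1282/3751 = -38127/75020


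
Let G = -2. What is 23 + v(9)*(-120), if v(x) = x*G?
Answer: 2183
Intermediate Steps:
v(x) = -2*x (v(x) = x*(-2) = -2*x)
23 + v(9)*(-120) = 23 - 2*9*(-120) = 23 - 18*(-120) = 23 + 2160 = 2183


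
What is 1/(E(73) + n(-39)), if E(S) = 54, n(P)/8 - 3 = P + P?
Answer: -1/546 ≈ -0.0018315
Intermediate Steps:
n(P) = 24 + 16*P (n(P) = 24 + 8*(P + P) = 24 + 8*(2*P) = 24 + 16*P)
1/(E(73) + n(-39)) = 1/(54 + (24 + 16*(-39))) = 1/(54 + (24 - 624)) = 1/(54 - 600) = 1/(-546) = -1/546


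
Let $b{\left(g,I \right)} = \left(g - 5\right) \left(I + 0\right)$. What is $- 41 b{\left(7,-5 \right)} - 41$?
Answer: $369$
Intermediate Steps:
$b{\left(g,I \right)} = I \left(-5 + g\right)$ ($b{\left(g,I \right)} = \left(-5 + g\right) I = I \left(-5 + g\right)$)
$- 41 b{\left(7,-5 \right)} - 41 = - 41 \left(- 5 \left(-5 + 7\right)\right) - 41 = - 41 \left(\left(-5\right) 2\right) - 41 = \left(-41\right) \left(-10\right) - 41 = 410 - 41 = 369$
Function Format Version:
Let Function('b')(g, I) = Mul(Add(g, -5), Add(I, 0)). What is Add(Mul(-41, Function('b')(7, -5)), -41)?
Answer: 369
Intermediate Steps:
Function('b')(g, I) = Mul(I, Add(-5, g)) (Function('b')(g, I) = Mul(Add(-5, g), I) = Mul(I, Add(-5, g)))
Add(Mul(-41, Function('b')(7, -5)), -41) = Add(Mul(-41, Mul(-5, Add(-5, 7))), -41) = Add(Mul(-41, Mul(-5, 2)), -41) = Add(Mul(-41, -10), -41) = Add(410, -41) = 369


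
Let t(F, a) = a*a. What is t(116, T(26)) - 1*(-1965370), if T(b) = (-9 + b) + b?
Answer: 1967219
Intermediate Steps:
T(b) = -9 + 2*b
t(F, a) = a²
t(116, T(26)) - 1*(-1965370) = (-9 + 2*26)² - 1*(-1965370) = (-9 + 52)² + 1965370 = 43² + 1965370 = 1849 + 1965370 = 1967219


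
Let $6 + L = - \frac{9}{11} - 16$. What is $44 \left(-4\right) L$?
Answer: $4016$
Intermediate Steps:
$L = - \frac{251}{11}$ ($L = -6 - \left(16 + \frac{9}{11}\right) = -6 - \frac{185}{11} = - \frac{251}{11} \approx -22.818$)
$44 \left(-4\right) L = 44 \left(-4\right) \left(- \frac{251}{11}\right) = \left(-176\right) \left(- \frac{251}{11}\right) = 4016$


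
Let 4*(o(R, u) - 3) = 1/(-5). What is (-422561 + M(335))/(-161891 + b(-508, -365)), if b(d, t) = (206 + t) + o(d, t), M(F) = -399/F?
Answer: 566233336/217143047 ≈ 2.6077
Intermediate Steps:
o(R, u) = 59/20 (o(R, u) = 3 + (1/4)/(-5) = 3 + (1/4)*(-1/5) = 3 - 1/20 = 59/20)
b(d, t) = 4179/20 + t (b(d, t) = (206 + t) + 59/20 = 4179/20 + t)
(-422561 + M(335))/(-161891 + b(-508, -365)) = (-422561 - 399/335)/(-161891 + (4179/20 - 365)) = (-422561 - 399*1/335)/(-161891 - 3121/20) = (-422561 - 399/335)/(-3240941/20) = -141558334/335*(-20/3240941) = 566233336/217143047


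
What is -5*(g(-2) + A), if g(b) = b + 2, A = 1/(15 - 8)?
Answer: -5/7 ≈ -0.71429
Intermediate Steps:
A = ⅐ (A = 1/7 = ⅐ ≈ 0.14286)
g(b) = 2 + b
-5*(g(-2) + A) = -5*((2 - 2) + ⅐) = -5*(0 + ⅐) = -5*⅐ = -5/7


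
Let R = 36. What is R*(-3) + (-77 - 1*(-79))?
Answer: -106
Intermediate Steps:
R*(-3) + (-77 - 1*(-79)) = 36*(-3) + (-77 - 1*(-79)) = -108 + (-77 + 79) = -108 + 2 = -106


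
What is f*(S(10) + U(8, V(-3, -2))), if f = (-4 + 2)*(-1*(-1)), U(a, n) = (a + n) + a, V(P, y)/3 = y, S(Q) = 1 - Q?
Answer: -2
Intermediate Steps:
V(P, y) = 3*y
U(a, n) = n + 2*a
f = -2 (f = -2*1 = -2)
f*(S(10) + U(8, V(-3, -2))) = -2*((1 - 1*10) + (3*(-2) + 2*8)) = -2*((1 - 10) + (-6 + 16)) = -2*(-9 + 10) = -2*1 = -2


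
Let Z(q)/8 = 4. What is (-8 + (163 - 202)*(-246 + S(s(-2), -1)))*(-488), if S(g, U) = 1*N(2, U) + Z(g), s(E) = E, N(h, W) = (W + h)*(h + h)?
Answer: -3992816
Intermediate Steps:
N(h, W) = 2*h*(W + h) (N(h, W) = (W + h)*(2*h) = 2*h*(W + h))
Z(q) = 32 (Z(q) = 8*4 = 32)
S(g, U) = 40 + 4*U (S(g, U) = 1*(2*2*(U + 2)) + 32 = 1*(2*2*(2 + U)) + 32 = 1*(8 + 4*U) + 32 = (8 + 4*U) + 32 = 40 + 4*U)
(-8 + (163 - 202)*(-246 + S(s(-2), -1)))*(-488) = (-8 + (163 - 202)*(-246 + (40 + 4*(-1))))*(-488) = (-8 - 39*(-246 + (40 - 4)))*(-488) = (-8 - 39*(-246 + 36))*(-488) = (-8 - 39*(-210))*(-488) = (-8 + 8190)*(-488) = 8182*(-488) = -3992816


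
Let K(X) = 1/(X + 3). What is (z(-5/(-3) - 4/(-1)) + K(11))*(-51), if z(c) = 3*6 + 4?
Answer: -15759/14 ≈ -1125.6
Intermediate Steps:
K(X) = 1/(3 + X)
z(c) = 22 (z(c) = 18 + 4 = 22)
(z(-5/(-3) - 4/(-1)) + K(11))*(-51) = (22 + 1/(3 + 11))*(-51) = (22 + 1/14)*(-51) = (309/14)*(-51) = -15759/14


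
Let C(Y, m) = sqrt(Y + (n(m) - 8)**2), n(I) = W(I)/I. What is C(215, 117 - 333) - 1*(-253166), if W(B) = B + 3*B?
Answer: 253166 + sqrt(231) ≈ 2.5318e+5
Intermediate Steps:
W(B) = 4*B
n(I) = 4 (n(I) = (4*I)/I = 4)
C(Y, m) = sqrt(16 + Y) (C(Y, m) = sqrt(Y + (4 - 8)**2) = sqrt(Y + (-4)**2) = sqrt(Y + 16) = sqrt(16 + Y))
C(215, 117 - 333) - 1*(-253166) = sqrt(16 + 215) - 1*(-253166) = sqrt(231) + 253166 = 253166 + sqrt(231)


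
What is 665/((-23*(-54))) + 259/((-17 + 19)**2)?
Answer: 162169/2484 ≈ 65.285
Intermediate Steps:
665/((-23*(-54))) + 259/((-17 + 19)**2) = 665/1242 + 259/(2**2) = 665*(1/1242) + 259/4 = 665/1242 + 259*(1/4) = 665/1242 + 259/4 = 162169/2484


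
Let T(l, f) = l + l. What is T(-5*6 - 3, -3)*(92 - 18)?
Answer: -4884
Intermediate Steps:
T(l, f) = 2*l
T(-5*6 - 3, -3)*(92 - 18) = (2*(-5*6 - 3))*(92 - 18) = (2*(-30 - 3))*74 = (2*(-33))*74 = -66*74 = -4884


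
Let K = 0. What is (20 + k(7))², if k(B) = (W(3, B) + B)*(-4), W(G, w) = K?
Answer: 64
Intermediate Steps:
W(G, w) = 0
k(B) = -4*B (k(B) = (0 + B)*(-4) = B*(-4) = -4*B)
(20 + k(7))² = (20 - 4*7)² = (20 - 28)² = (-8)² = 64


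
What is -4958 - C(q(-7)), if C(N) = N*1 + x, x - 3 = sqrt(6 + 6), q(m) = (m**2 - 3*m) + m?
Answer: -5024 - 2*sqrt(3) ≈ -5027.5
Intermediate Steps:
q(m) = m**2 - 2*m
x = 3 + 2*sqrt(3) (x = 3 + sqrt(6 + 6) = 3 + sqrt(12) = 3 + 2*sqrt(3) ≈ 6.4641)
C(N) = 3 + N + 2*sqrt(3) (C(N) = N*1 + (3 + 2*sqrt(3)) = N + (3 + 2*sqrt(3)) = 3 + N + 2*sqrt(3))
-4958 - C(q(-7)) = -4958 - (3 - 7*(-2 - 7) + 2*sqrt(3)) = -4958 - (3 - 7*(-9) + 2*sqrt(3)) = -4958 - (3 + 63 + 2*sqrt(3)) = -4958 - (66 + 2*sqrt(3)) = -4958 + (-66 - 2*sqrt(3)) = -5024 - 2*sqrt(3)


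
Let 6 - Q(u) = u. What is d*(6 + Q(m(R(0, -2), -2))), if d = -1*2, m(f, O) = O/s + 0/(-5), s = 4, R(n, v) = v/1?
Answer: -25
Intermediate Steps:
R(n, v) = v (R(n, v) = v*1 = v)
m(f, O) = O/4 (m(f, O) = O/4 + 0/(-5) = O*(1/4) + 0*(-1/5) = O/4 + 0 = O/4)
Q(u) = 6 - u
d = -2
d*(6 + Q(m(R(0, -2), -2))) = -2*(6 + (6 - (-2)/4)) = -2*(6 + (6 - 1*(-1/2))) = -2*(6 + (6 + 1/2)) = -2*(6 + 13/2) = -2*25/2 = -25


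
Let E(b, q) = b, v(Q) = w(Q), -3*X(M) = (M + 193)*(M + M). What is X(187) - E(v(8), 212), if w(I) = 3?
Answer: -142129/3 ≈ -47376.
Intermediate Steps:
X(M) = -2*M*(193 + M)/3 (X(M) = -(M + 193)*(M + M)/3 = -(193 + M)*2*M/3 = -2*M*(193 + M)/3)
v(Q) = 3
X(187) - E(v(8), 212) = -2/3*187*(193 + 187) - 1*3 = -2/3*187*380 - 3 = -142120/3 - 3 = -142129/3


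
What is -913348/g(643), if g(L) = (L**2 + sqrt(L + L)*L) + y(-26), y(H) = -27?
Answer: -188799078428/85193027335 + 293641382*sqrt(1286)/85193027335 ≈ -2.0925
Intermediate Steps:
g(L) = -27 + L**2 + sqrt(2)*L**(3/2) (g(L) = (L**2 + sqrt(L + L)*L) - 27 = (L**2 + sqrt(2*L)*L) - 27 = (L**2 + (sqrt(2)*sqrt(L))*L) - 27 = (L**2 + sqrt(2)*L**(3/2)) - 27 = -27 + L**2 + sqrt(2)*L**(3/2))
-913348/g(643) = -913348/(-27 + 643**2 + sqrt(2)*643**(3/2)) = -913348/(-27 + 413449 + sqrt(2)*(643*sqrt(643))) = -913348/(-27 + 413449 + 643*sqrt(1286)) = -913348/(413422 + 643*sqrt(1286))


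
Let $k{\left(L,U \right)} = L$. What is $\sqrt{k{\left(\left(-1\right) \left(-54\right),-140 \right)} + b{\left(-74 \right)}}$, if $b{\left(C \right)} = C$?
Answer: $2 i \sqrt{5} \approx 4.4721 i$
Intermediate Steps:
$\sqrt{k{\left(\left(-1\right) \left(-54\right),-140 \right)} + b{\left(-74 \right)}} = \sqrt{\left(-1\right) \left(-54\right) - 74} = \sqrt{54 - 74} = \sqrt{-20} = 2 i \sqrt{5}$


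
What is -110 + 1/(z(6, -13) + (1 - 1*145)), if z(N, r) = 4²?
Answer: -14081/128 ≈ -110.01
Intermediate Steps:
z(N, r) = 16
-110 + 1/(z(6, -13) + (1 - 1*145)) = -110 + 1/(16 + (1 - 1*145)) = -110 + 1/(16 + (1 - 145)) = -110 + 1/(16 - 144) = -110 + 1/(-128) = -110 - 1/128 = -14081/128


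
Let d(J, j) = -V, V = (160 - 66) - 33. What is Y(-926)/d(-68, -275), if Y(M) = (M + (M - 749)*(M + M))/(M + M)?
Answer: 3349/122 ≈ 27.451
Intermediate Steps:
V = 61 (V = 94 - 33 = 61)
d(J, j) = -61 (d(J, j) = -1*61 = -61)
Y(M) = (M + 2*M*(-749 + M))/(2*M) (Y(M) = (M + (-749 + M)*(2*M))/((2*M)) = (M + 2*M*(-749 + M))*(1/(2*M)) = (M + 2*M*(-749 + M))/(2*M))
Y(-926)/d(-68, -275) = (-1497/2 - 926)/(-61) = -3349/2*(-1/61) = 3349/122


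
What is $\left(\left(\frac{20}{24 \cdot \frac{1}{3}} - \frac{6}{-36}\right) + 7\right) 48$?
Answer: $464$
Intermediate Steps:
$\left(\left(\frac{20}{24 \cdot \frac{1}{3}} - \frac{6}{-36}\right) + 7\right) 48 = \left(\left(\frac{20}{24 \cdot \frac{1}{3}} - - \frac{1}{6}\right) + 7\right) 48 = \left(\left(\frac{20}{8} + \frac{1}{6}\right) + 7\right) 48 = \left(\left(20 \cdot \frac{1}{8} + \frac{1}{6}\right) + 7\right) 48 = \left(\left(\frac{5}{2} + \frac{1}{6}\right) + 7\right) 48 = \left(\frac{8}{3} + 7\right) 48 = \frac{29}{3} \cdot 48 = 464$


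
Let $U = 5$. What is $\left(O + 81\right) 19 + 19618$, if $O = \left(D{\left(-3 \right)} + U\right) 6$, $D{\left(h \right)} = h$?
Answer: $21385$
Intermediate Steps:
$O = 12$ ($O = \left(-3 + 5\right) 6 = 2 \cdot 6 = 12$)
$\left(O + 81\right) 19 + 19618 = \left(12 + 81\right) 19 + 19618 = 93 \cdot 19 + 19618 = 1767 + 19618 = 21385$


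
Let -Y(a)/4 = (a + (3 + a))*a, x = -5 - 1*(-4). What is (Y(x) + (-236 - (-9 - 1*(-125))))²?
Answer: 121104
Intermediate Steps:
x = -1 (x = -5 + 4 = -1)
Y(a) = -4*a*(3 + 2*a) (Y(a) = -4*(a + (3 + a))*a = -4*(3 + 2*a)*a = -4*a*(3 + 2*a))
(Y(x) + (-236 - (-9 - 1*(-125))))² = (-4*(-1)*(3 + 2*(-1)) + (-236 - (-9 - 1*(-125))))² = (-4*(-1)*(3 - 2) + (-236 - (-9 + 125)))² = (-4*(-1)*1 + (-236 - 1*116))² = (4 + (-236 - 116))² = (4 - 352)² = (-348)² = 121104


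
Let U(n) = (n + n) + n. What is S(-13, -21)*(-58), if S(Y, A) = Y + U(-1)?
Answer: 928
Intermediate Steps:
U(n) = 3*n (U(n) = 2*n + n = 3*n)
S(Y, A) = -3 + Y (S(Y, A) = Y + 3*(-1) = Y - 3 = -3 + Y)
S(-13, -21)*(-58) = (-3 - 13)*(-58) = -16*(-58) = 928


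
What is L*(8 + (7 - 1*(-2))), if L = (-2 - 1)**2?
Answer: 153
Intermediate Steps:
L = 9 (L = (-3)**2 = 9)
L*(8 + (7 - 1*(-2))) = 9*(8 + (7 - 1*(-2))) = 9*(8 + (7 + 2)) = 9*(8 + 9) = 9*17 = 153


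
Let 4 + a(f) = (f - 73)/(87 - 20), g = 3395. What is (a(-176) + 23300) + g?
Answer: 1788048/67 ≈ 26687.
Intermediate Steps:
a(f) = -341/67 + f/67 (a(f) = -4 + (f - 73)/(87 - 20) = -4 + (-73 + f)/67 = -4 + (-73 + f)*(1/67) = -4 + (-73/67 + f/67) = -341/67 + f/67)
(a(-176) + 23300) + g = ((-341/67 + (1/67)*(-176)) + 23300) + 3395 = ((-341/67 - 176/67) + 23300) + 3395 = (-517/67 + 23300) + 3395 = 1560583/67 + 3395 = 1788048/67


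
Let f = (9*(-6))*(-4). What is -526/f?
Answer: -263/108 ≈ -2.4352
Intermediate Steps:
f = 216 (f = -54*(-4) = 216)
-526/f = -526/216 = -526*1/216 = -263/108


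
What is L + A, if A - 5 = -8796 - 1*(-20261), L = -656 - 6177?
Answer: 4637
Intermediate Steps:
L = -6833
A = 11470 (A = 5 + (-8796 - 1*(-20261)) = 5 + (-8796 + 20261) = 5 + 11465 = 11470)
L + A = -6833 + 11470 = 4637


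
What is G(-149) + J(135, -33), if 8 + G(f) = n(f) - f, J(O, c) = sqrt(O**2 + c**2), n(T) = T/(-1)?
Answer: 290 + 3*sqrt(2146) ≈ 428.97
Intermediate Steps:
n(T) = -T (n(T) = T*(-1) = -T)
G(f) = -8 - 2*f (G(f) = -8 + (-f - f) = -8 - 2*f)
G(-149) + J(135, -33) = (-8 - 2*(-149)) + sqrt(135**2 + (-33)**2) = (-8 + 298) + sqrt(18225 + 1089) = 290 + sqrt(19314) = 290 + 3*sqrt(2146)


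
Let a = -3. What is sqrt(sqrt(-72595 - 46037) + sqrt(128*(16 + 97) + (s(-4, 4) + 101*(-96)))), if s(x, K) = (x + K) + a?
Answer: sqrt(sqrt(4765) + 2*I*sqrt(29658)) ≈ 14.497 + 11.88*I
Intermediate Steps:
s(x, K) = -3 + K + x (s(x, K) = (x + K) - 3 = (K + x) - 3 = -3 + K + x)
sqrt(sqrt(-72595 - 46037) + sqrt(128*(16 + 97) + (s(-4, 4) + 101*(-96)))) = sqrt(sqrt(-72595 - 46037) + sqrt(128*(16 + 97) + ((-3 + 4 - 4) + 101*(-96)))) = sqrt(sqrt(-118632) + sqrt(128*113 + (-3 - 9696))) = sqrt(2*I*sqrt(29658) + sqrt(14464 - 9699)) = sqrt(2*I*sqrt(29658) + sqrt(4765)) = sqrt(sqrt(4765) + 2*I*sqrt(29658))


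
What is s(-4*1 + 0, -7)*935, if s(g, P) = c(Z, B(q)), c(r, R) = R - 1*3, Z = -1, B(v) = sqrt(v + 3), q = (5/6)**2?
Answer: -2805 + 935*sqrt(133)/6 ≈ -1007.8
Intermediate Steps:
q = 25/36 (q = (5*(1/6))**2 = (5/6)**2 = 25/36 ≈ 0.69444)
B(v) = sqrt(3 + v)
c(r, R) = -3 + R (c(r, R) = R - 3 = -3 + R)
s(g, P) = -3 + sqrt(133)/6 (s(g, P) = -3 + sqrt(3 + 25/36) = -3 + sqrt(133/36) = -3 + sqrt(133)/6)
s(-4*1 + 0, -7)*935 = (-3 + sqrt(133)/6)*935 = -2805 + 935*sqrt(133)/6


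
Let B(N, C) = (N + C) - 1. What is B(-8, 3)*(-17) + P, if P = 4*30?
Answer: 222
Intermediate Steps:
B(N, C) = -1 + C + N (B(N, C) = (C + N) - 1 = -1 + C + N)
P = 120
B(-8, 3)*(-17) + P = (-1 + 3 - 8)*(-17) + 120 = -6*(-17) + 120 = 102 + 120 = 222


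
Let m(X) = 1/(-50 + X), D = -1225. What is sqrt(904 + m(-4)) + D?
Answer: -1225 + sqrt(292890)/18 ≈ -1194.9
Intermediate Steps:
sqrt(904 + m(-4)) + D = sqrt(904 + 1/(-50 - 4)) - 1225 = sqrt(904 + 1/(-54)) - 1225 = sqrt(904 - 1/54) - 1225 = sqrt(48815/54) - 1225 = sqrt(292890)/18 - 1225 = -1225 + sqrt(292890)/18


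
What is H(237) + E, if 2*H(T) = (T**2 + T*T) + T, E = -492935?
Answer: -873295/2 ≈ -4.3665e+5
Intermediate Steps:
H(T) = T**2 + T/2 (H(T) = ((T**2 + T*T) + T)/2 = ((T**2 + T**2) + T)/2 = (2*T**2 + T)/2 = (T + 2*T**2)/2 = T**2 + T/2)
H(237) + E = 237*(1/2 + 237) - 492935 = 237*(475/2) - 492935 = 112575/2 - 492935 = -873295/2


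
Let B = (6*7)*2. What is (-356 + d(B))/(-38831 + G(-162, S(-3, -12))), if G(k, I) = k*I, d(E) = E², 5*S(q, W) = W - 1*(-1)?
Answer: -33500/192373 ≈ -0.17414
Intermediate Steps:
S(q, W) = ⅕ + W/5 (S(q, W) = (W - 1*(-1))/5 = (W + 1)/5 = (1 + W)/5 = ⅕ + W/5)
B = 84 (B = 42*2 = 84)
G(k, I) = I*k
(-356 + d(B))/(-38831 + G(-162, S(-3, -12))) = (-356 + 84²)/(-38831 + (⅕ + (⅕)*(-12))*(-162)) = (-356 + 7056)/(-38831 + (⅕ - 12/5)*(-162)) = 6700/(-38831 - 11/5*(-162)) = 6700/(-38831 + 1782/5) = 6700/(-192373/5) = 6700*(-5/192373) = -33500/192373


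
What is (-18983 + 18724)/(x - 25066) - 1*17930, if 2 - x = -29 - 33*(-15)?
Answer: -12371693/690 ≈ -17930.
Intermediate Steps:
x = -464 (x = 2 - (-29 - 33*(-15)) = 2 - (-29 + 495) = 2 - 1*466 = 2 - 466 = -464)
(-18983 + 18724)/(x - 25066) - 1*17930 = (-18983 + 18724)/(-464 - 25066) - 1*17930 = -259/(-25530) - 17930 = -259*(-1/25530) - 17930 = 7/690 - 17930 = -12371693/690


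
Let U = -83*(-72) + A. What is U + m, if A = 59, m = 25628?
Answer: 31663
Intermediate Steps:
U = 6035 (U = -83*(-72) + 59 = 5976 + 59 = 6035)
U + m = 6035 + 25628 = 31663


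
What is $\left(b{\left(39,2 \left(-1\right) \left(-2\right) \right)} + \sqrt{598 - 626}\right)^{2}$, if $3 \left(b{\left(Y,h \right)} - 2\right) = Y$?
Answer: $197 + 60 i \sqrt{7} \approx 197.0 + 158.75 i$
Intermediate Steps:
$b{\left(Y,h \right)} = 2 + \frac{Y}{3}$
$\left(b{\left(39,2 \left(-1\right) \left(-2\right) \right)} + \sqrt{598 - 626}\right)^{2} = \left(\left(2 + \frac{1}{3} \cdot 39\right) + \sqrt{598 - 626}\right)^{2} = \left(\left(2 + 13\right) + \sqrt{-28}\right)^{2} = \left(15 + 2 i \sqrt{7}\right)^{2}$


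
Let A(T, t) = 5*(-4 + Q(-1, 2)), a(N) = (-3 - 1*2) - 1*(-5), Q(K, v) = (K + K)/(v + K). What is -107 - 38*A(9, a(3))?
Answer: 1033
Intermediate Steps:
Q(K, v) = 2*K/(K + v) (Q(K, v) = (2*K)/(K + v) = 2*K/(K + v))
a(N) = 0 (a(N) = (-3 - 2) + 5 = -5 + 5 = 0)
A(T, t) = -30 (A(T, t) = 5*(-4 + 2*(-1)/(-1 + 2)) = 5*(-4 + 2*(-1)/1) = 5*(-4 + 2*(-1)*1) = 5*(-4 - 2) = 5*(-6) = -30)
-107 - 38*A(9, a(3)) = -107 - 38*(-30) = -107 + 1140 = 1033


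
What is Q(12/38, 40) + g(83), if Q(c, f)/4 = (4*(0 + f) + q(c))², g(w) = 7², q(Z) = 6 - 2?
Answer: 107633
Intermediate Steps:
q(Z) = 4
g(w) = 49
Q(c, f) = 4*(4 + 4*f)² (Q(c, f) = 4*(4*(0 + f) + 4)² = 4*(4*f + 4)² = 4*(4 + 4*f)²)
Q(12/38, 40) + g(83) = 64*(1 + 40)² + 49 = 64*41² + 49 = 64*1681 + 49 = 107584 + 49 = 107633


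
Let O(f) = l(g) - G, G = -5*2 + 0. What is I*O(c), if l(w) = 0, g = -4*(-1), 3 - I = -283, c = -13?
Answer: 2860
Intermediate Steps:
I = 286 (I = 3 - 1*(-283) = 3 + 283 = 286)
g = 4
G = -10 (G = -10 + 0 = -10)
O(f) = 10 (O(f) = 0 - 1*(-10) = 0 + 10 = 10)
I*O(c) = 286*10 = 2860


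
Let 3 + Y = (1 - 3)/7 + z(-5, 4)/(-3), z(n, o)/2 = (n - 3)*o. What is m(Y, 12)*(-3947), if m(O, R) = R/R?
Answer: -3947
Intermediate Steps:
z(n, o) = 2*o*(-3 + n) (z(n, o) = 2*((n - 3)*o) = 2*((-3 + n)*o) = 2*(o*(-3 + n)) = 2*o*(-3 + n))
Y = 379/21 (Y = -3 + ((1 - 3)/7 + (2*4*(-3 - 5))/(-3)) = -3 + (-2*⅐ + (2*4*(-8))*(-⅓)) = -3 + (-2/7 - 64*(-⅓)) = -3 + (-2/7 + 64/3) = -3 + 442/21 = 379/21 ≈ 18.048)
m(O, R) = 1
m(Y, 12)*(-3947) = 1*(-3947) = -3947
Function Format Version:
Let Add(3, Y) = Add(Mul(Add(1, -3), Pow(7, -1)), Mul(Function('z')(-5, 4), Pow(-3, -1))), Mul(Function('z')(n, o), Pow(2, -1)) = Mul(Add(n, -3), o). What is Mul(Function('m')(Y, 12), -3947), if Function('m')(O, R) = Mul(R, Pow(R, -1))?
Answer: -3947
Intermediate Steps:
Function('z')(n, o) = Mul(2, o, Add(-3, n)) (Function('z')(n, o) = Mul(2, Mul(Add(n, -3), o)) = Mul(2, Mul(Add(-3, n), o)) = Mul(2, Mul(o, Add(-3, n))) = Mul(2, o, Add(-3, n)))
Y = Rational(379, 21) (Y = Add(-3, Add(Mul(Add(1, -3), Pow(7, -1)), Mul(Mul(2, 4, Add(-3, -5)), Pow(-3, -1)))) = Add(-3, Add(Mul(-2, Rational(1, 7)), Mul(Mul(2, 4, -8), Rational(-1, 3)))) = Add(-3, Add(Rational(-2, 7), Mul(-64, Rational(-1, 3)))) = Add(-3, Add(Rational(-2, 7), Rational(64, 3))) = Add(-3, Rational(442, 21)) = Rational(379, 21) ≈ 18.048)
Function('m')(O, R) = 1
Mul(Function('m')(Y, 12), -3947) = Mul(1, -3947) = -3947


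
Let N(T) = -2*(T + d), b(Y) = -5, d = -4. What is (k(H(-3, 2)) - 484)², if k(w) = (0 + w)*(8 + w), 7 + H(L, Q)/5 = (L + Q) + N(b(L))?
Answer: 5837056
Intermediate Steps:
N(T) = 8 - 2*T (N(T) = -2*(T - 4) = -2*(-4 + T) = 8 - 2*T)
H(L, Q) = 55 + 5*L + 5*Q (H(L, Q) = -35 + 5*((L + Q) + (8 - 2*(-5))) = -35 + 5*((L + Q) + (8 + 10)) = -35 + 5*((L + Q) + 18) = -35 + 5*(18 + L + Q) = -35 + (90 + 5*L + 5*Q) = 55 + 5*L + 5*Q)
k(w) = w*(8 + w)
(k(H(-3, 2)) - 484)² = ((55 + 5*(-3) + 5*2)*(8 + (55 + 5*(-3) + 5*2)) - 484)² = ((55 - 15 + 10)*(8 + (55 - 15 + 10)) - 484)² = (50*(8 + 50) - 484)² = (50*58 - 484)² = (2900 - 484)² = 2416² = 5837056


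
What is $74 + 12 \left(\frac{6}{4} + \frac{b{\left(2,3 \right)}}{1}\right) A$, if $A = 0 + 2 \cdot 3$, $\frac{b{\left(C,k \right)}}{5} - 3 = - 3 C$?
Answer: $-898$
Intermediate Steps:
$b{\left(C,k \right)} = 15 - 15 C$ ($b{\left(C,k \right)} = 15 + 5 \left(- 3 C\right) = 15 - 15 C$)
$A = 6$ ($A = 0 + 6 = 6$)
$74 + 12 \left(\frac{6}{4} + \frac{b{\left(2,3 \right)}}{1}\right) A = 74 + 12 \left(\frac{6}{4} + \frac{15 - 30}{1}\right) 6 = 74 + 12 \left(6 \cdot \frac{1}{4} + \left(15 - 30\right) 1\right) 6 = 74 + 12 \left(\frac{3}{2} - 15\right) 6 = 74 + 12 \left(- \frac{27}{2}\right) 6 = 74 - 972 = -898$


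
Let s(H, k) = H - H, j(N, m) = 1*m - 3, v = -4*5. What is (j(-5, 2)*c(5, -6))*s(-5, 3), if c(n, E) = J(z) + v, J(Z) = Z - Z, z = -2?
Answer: 0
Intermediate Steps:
v = -20
J(Z) = 0
j(N, m) = -3 + m (j(N, m) = m - 3 = -3 + m)
s(H, k) = 0
c(n, E) = -20 (c(n, E) = 0 - 20 = -20)
(j(-5, 2)*c(5, -6))*s(-5, 3) = ((-3 + 2)*(-20))*0 = -1*(-20)*0 = 20*0 = 0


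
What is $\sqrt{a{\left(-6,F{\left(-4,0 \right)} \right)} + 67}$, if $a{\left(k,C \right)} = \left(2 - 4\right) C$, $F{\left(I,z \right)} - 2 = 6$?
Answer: $\sqrt{51} \approx 7.1414$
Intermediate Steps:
$F{\left(I,z \right)} = 8$ ($F{\left(I,z \right)} = 2 + 6 = 8$)
$a{\left(k,C \right)} = - 2 C$
$\sqrt{a{\left(-6,F{\left(-4,0 \right)} \right)} + 67} = \sqrt{\left(-2\right) 8 + 67} = \sqrt{-16 + 67} = \sqrt{51}$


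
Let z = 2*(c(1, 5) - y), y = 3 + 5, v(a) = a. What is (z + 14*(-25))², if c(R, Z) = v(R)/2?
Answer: 133225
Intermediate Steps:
c(R, Z) = R/2
y = 8
z = -15 (z = 2*((½)*1 - 1*8) = 2*(½ - 8) = 2*(-15/2) = -15)
(z + 14*(-25))² = (-15 + 14*(-25))² = (-15 - 350)² = (-365)² = 133225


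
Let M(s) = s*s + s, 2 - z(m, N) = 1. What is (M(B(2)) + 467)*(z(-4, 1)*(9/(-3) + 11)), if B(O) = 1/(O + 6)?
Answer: 29897/8 ≈ 3737.1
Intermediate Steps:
B(O) = 1/(6 + O)
z(m, N) = 1 (z(m, N) = 2 - 1*1 = 2 - 1 = 1)
M(s) = s + s² (M(s) = s² + s = s + s²)
(M(B(2)) + 467)*(z(-4, 1)*(9/(-3) + 11)) = ((1 + 1/(6 + 2))/(6 + 2) + 467)*(1*(9/(-3) + 11)) = ((1 + 1/8)/8 + 467)*(1*(9*(-⅓) + 11)) = ((1 + ⅛)/8 + 467)*(1*(-3 + 11)) = ((⅛)*(9/8) + 467)*(1*8) = (9/64 + 467)*8 = (29897/64)*8 = 29897/8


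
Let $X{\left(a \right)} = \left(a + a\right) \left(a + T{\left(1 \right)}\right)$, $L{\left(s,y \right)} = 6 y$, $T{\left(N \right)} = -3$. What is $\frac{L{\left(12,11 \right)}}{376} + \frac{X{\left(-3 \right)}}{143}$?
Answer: $\frac{11487}{26884} \approx 0.42728$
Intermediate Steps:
$X{\left(a \right)} = 2 a \left(-3 + a\right)$ ($X{\left(a \right)} = \left(a + a\right) \left(a - 3\right) = 2 a \left(-3 + a\right)$)
$\frac{L{\left(12,11 \right)}}{376} + \frac{X{\left(-3 \right)}}{143} = \frac{6 \cdot 11}{376} + \frac{2 \left(-3\right) \left(-3 - 3\right)}{143} = 66 \cdot \frac{1}{376} + 2 \left(-3\right) \left(-6\right) \frac{1}{143} = \frac{33}{188} + 36 \cdot \frac{1}{143} = \frac{33}{188} + \frac{36}{143} = \frac{11487}{26884}$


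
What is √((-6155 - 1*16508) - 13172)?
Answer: I*√35835 ≈ 189.3*I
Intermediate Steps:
√((-6155 - 1*16508) - 13172) = √((-6155 - 16508) - 13172) = √(-22663 - 13172) = √(-35835) = I*√35835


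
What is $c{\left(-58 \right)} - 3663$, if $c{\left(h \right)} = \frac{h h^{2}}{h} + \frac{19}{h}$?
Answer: $- \frac{17361}{58} \approx -299.33$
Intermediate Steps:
$c{\left(h \right)} = h^{2} + \frac{19}{h}$ ($c{\left(h \right)} = \frac{h^{3}}{h} + \frac{19}{h} = h^{2} + \frac{19}{h}$)
$c{\left(-58 \right)} - 3663 = \frac{19 + \left(-58\right)^{3}}{-58} - 3663 = - \frac{19 - 195112}{58} - 3663 = \left(- \frac{1}{58}\right) \left(-195093\right) - 3663 = \frac{195093}{58} - 3663 = - \frac{17361}{58}$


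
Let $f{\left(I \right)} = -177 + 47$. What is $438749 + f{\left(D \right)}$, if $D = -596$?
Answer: $438619$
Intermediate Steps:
$f{\left(I \right)} = -130$
$438749 + f{\left(D \right)} = 438749 - 130 = 438619$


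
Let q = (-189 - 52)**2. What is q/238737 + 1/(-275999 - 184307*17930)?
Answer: 479359137614243/1970364878249460 ≈ 0.24328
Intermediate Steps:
q = 58081 (q = (-241)**2 = 58081)
q/238737 + 1/(-275999 - 184307*17930) = 58081/238737 + 1/(-275999 - 184307*17930) = 58081*(1/238737) + (1/17930)/(-460306) = 58081/238737 - 1/460306*1/17930 = 58081/238737 - 1/8253286580 = 479359137614243/1970364878249460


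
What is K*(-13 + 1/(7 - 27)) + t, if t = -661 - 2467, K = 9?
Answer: -64909/20 ≈ -3245.4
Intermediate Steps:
t = -3128
K*(-13 + 1/(7 - 27)) + t = 9*(-13 + 1/(7 - 27)) - 3128 = 9*(-13 + 1/(-20)) - 3128 = 9*(-13 - 1/20) - 3128 = 9*(-261/20) - 3128 = -2349/20 - 3128 = -64909/20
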